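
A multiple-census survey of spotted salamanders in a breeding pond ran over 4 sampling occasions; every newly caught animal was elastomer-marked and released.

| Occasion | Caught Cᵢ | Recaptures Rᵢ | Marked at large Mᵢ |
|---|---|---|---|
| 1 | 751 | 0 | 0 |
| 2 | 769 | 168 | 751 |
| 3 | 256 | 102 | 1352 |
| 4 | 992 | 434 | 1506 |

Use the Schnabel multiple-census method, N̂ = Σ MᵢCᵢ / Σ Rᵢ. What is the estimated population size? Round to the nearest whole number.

N ≈ 3434

Σ MᵢCᵢ = 0·751 + 751·769 + 1352·256 + 1506·992 = 0 + 577519 + 346112 + 1493952 = 2417583
Σ Rᵢ = 0 + 168 + 102 + 434 = 704
N̂ = 2417583 / 704 ≈ 3434.1 → 3434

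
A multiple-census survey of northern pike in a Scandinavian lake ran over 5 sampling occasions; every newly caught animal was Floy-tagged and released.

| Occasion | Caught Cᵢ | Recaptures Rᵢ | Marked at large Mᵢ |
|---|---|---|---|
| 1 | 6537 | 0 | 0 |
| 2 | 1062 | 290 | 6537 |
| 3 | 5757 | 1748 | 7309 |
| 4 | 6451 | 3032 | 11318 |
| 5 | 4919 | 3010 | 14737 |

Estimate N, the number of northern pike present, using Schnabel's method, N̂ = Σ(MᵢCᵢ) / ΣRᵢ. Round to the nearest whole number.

N ≈ 24,075

Σ MᵢCᵢ = 0·6537 + 6537·1062 + 7309·5757 + 11318·6451 + 14737·4919 = 0 + 6942294 + 42077913 + 73012418 + 72491303 = 194523928
Σ Rᵢ = 0 + 290 + 1748 + 3032 + 3010 = 8080
N̂ = 194523928 / 8080 ≈ 24074.7 → 24075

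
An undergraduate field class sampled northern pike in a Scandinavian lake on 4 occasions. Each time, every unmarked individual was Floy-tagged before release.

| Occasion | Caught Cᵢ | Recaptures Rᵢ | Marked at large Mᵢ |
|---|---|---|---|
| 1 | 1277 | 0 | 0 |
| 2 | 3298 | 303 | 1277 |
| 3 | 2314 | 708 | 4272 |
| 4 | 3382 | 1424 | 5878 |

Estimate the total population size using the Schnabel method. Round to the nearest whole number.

N ≈ 13,953

Σ MᵢCᵢ = 0·1277 + 1277·3298 + 4272·2314 + 5878·3382 = 0 + 4211546 + 9885408 + 19879396 = 33976350
Σ Rᵢ = 0 + 303 + 708 + 1424 = 2435
N̂ = 33976350 / 2435 ≈ 13953.3 → 13953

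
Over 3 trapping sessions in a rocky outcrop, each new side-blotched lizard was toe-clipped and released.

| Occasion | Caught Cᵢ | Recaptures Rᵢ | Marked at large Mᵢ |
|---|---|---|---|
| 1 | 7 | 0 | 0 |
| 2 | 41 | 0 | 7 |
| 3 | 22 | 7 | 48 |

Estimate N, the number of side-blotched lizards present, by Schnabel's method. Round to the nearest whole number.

N ≈ 192

Σ MᵢCᵢ = 0·7 + 7·41 + 48·22 = 0 + 287 + 1056 = 1343
Σ Rᵢ = 0 + 0 + 7 = 7
N̂ = 1343 / 7 ≈ 191.9 → 192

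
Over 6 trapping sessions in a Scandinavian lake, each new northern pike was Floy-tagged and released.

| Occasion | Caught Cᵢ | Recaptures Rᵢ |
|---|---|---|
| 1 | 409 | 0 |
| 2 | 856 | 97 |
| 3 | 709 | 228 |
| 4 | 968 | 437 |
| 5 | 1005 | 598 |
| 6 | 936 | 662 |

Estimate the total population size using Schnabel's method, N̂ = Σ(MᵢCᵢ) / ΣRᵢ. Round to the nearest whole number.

Marked at large before each occasion: Mᵢ = Σⱼ<ᵢ (Cⱼ − Rⱼ) → M1=0, M2=409, M3=1168, M4=1649, M5=2180, M6=2587
Σ MᵢCᵢ = 0·409 + 409·856 + 1168·709 + 1649·968 + 2180·1005 + 2587·936 = 0 + 350104 + 828112 + 1596232 + 2190900 + 2421432 = 7386780
Σ Rᵢ = 0 + 97 + 228 + 437 + 598 + 662 = 2022
N̂ = 7386780 / 2022 ≈ 3653.2 → 3653

N ≈ 3653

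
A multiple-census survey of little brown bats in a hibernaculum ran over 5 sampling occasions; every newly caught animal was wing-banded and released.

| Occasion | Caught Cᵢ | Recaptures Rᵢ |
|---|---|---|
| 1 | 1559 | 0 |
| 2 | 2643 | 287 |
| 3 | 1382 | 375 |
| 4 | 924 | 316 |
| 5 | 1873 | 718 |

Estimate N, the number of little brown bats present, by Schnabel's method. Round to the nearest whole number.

N ≈ 14,408

Marked at large before each occasion: Mᵢ = Σⱼ<ᵢ (Cⱼ − Rⱼ) → M1=0, M2=1559, M3=3915, M4=4922, M5=5530
Σ MᵢCᵢ = 0·1559 + 1559·2643 + 3915·1382 + 4922·924 + 5530·1873 = 0 + 4120437 + 5410530 + 4547928 + 10357690 = 24436585
Σ Rᵢ = 0 + 287 + 375 + 316 + 718 = 1696
N̂ = 24436585 / 1696 ≈ 14408.4 → 14408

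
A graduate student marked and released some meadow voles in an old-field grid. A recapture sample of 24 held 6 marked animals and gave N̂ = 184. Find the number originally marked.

M = 46

From N = M·C/R: M = N·R / C = 184·6 / 24 = 1104 / 24 = 46.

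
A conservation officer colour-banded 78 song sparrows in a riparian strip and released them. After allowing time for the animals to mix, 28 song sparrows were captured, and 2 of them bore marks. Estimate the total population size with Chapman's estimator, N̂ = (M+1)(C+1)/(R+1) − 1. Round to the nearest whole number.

N ≈ 763

N̂ = (78+1)(28+1)/(2+1) − 1 = 79·29/3 − 1
= 2291/3 − 1 ≈ 763.7 − 1 ≈ 762.7 → 763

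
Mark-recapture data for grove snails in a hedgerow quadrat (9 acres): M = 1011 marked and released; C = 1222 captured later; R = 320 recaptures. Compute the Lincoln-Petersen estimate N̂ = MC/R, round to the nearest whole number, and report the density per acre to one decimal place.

density ≈ 429.0 grove snails per acre

N̂ = 1011·1222/320 = 1235442/320 ≈ 3860.8 → 3861
Density = N̂ / area = 3861 / 9 = 429.0 per acre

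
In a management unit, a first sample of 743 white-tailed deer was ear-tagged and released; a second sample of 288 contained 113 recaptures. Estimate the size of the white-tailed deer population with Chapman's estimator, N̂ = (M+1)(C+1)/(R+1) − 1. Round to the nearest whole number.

N ≈ 1885

N̂ = (743+1)(288+1)/(113+1) − 1 = 744·289/114 − 1
= 215016/114 − 1 ≈ 1886.1 − 1 ≈ 1885.1 → 1885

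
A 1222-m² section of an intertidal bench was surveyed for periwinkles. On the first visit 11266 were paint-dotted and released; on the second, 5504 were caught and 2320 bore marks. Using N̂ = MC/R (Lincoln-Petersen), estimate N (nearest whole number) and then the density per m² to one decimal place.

N̂ = 11266·5504/2320 = 62008064/2320 ≈ 26727.6 → 26728
Density = N̂ / area = 26728 / 1222 ≈ 21.87 → 21.9 per m²

density ≈ 21.9 periwinkles per m²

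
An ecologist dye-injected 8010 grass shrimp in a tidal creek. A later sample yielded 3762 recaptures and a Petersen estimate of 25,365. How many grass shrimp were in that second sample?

From N = M·C/R: C = N·R / M = 25365·3762 / 8010 = 95423130 / 8010 = 11913.

C = 11913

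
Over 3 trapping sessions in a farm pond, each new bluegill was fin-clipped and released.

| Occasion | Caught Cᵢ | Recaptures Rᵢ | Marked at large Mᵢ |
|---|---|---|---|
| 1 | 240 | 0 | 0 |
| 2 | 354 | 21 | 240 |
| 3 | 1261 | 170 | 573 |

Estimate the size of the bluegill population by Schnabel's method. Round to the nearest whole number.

N ≈ 4228

Σ MᵢCᵢ = 0·240 + 240·354 + 573·1261 = 0 + 84960 + 722553 = 807513
Σ Rᵢ = 0 + 21 + 170 = 191
N̂ = 807513 / 191 ≈ 4227.8 → 4228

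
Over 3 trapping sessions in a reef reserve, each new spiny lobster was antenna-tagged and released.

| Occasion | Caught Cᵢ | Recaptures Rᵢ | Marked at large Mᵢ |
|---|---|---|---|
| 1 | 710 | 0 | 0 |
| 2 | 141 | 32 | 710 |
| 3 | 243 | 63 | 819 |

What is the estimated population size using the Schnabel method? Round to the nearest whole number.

N ≈ 3149

Σ MᵢCᵢ = 0·710 + 710·141 + 819·243 = 0 + 100110 + 199017 = 299127
Σ Rᵢ = 0 + 32 + 63 = 95
N̂ = 299127 / 95 ≈ 3148.7 → 3149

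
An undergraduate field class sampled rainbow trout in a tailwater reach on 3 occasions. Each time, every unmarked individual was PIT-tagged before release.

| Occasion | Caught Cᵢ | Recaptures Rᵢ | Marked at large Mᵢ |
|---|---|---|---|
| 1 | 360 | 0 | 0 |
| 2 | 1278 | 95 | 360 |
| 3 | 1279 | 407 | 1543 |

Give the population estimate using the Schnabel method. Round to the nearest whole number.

N ≈ 4848

Σ MᵢCᵢ = 0·360 + 360·1278 + 1543·1279 = 0 + 460080 + 1973497 = 2433577
Σ Rᵢ = 0 + 95 + 407 = 502
N̂ = 2433577 / 502 ≈ 4847.8 → 4848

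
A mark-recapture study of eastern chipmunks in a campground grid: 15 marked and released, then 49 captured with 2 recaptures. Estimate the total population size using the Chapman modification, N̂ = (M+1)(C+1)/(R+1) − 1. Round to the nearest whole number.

N ≈ 266

N̂ = (15+1)(49+1)/(2+1) − 1 = 16·50/3 − 1
= 800/3 − 1 ≈ 266.7 − 1 ≈ 265.7 → 266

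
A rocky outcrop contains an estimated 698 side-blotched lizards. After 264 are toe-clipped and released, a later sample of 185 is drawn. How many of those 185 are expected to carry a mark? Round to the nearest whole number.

expected recaptures ≈ 70

The marked fraction of the population is 264/698, so in a sample of 185 expect C·(M/N) marked.
E[R] = 264 × 185 / 698 = 48840 / 698 ≈ 70.0 → 70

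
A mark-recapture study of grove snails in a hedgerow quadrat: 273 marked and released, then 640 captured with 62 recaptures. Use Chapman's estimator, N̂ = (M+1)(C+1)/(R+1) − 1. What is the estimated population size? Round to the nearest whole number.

N̂ = (273+1)(640+1)/(62+1) − 1 = 274·641/63 − 1
= 175634/63 − 1 ≈ 2787.8 − 1 ≈ 2786.8 → 2787

N ≈ 2787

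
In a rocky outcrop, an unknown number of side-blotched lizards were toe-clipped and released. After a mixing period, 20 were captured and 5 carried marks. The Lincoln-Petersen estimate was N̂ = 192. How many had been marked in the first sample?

From N = M·C/R: M = N·R / C = 192·5 / 20 = 960 / 20 = 48.

M = 48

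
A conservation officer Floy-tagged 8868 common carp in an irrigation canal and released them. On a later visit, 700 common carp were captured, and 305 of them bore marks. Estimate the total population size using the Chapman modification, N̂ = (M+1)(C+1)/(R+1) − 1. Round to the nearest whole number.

N̂ = (8868+1)(700+1)/(305+1) − 1 = 8869·701/306 − 1
= 6217169/306 − 1 ≈ 20317.5 − 1 ≈ 20316.5 → 20317

N ≈ 20,317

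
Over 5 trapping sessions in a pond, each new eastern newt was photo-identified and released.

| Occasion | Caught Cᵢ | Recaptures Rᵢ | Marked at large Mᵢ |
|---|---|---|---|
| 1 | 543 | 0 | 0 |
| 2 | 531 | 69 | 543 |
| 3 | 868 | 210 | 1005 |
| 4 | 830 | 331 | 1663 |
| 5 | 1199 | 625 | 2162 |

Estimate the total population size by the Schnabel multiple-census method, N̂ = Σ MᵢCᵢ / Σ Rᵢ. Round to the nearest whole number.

Σ MᵢCᵢ = 0·543 + 543·531 + 1005·868 + 1663·830 + 2162·1199 = 0 + 288333 + 872340 + 1380290 + 2592238 = 5133201
Σ Rᵢ = 0 + 69 + 210 + 331 + 625 = 1235
N̂ = 5133201 / 1235 ≈ 4156.4 → 4156

N ≈ 4156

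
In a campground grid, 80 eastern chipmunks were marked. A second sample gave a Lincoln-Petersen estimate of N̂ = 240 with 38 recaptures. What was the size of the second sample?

From N = M·C/R: C = N·R / M = 240·38 / 80 = 9120 / 80 = 114.

C = 114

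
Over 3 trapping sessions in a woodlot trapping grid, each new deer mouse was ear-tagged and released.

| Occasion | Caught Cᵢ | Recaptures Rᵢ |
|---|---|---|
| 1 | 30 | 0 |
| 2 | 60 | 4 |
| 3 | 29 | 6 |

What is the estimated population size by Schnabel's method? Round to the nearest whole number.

Marked at large before each occasion: Mᵢ = Σⱼ<ᵢ (Cⱼ − Rⱼ) → M1=0, M2=30, M3=86
Σ MᵢCᵢ = 0·30 + 30·60 + 86·29 = 0 + 1800 + 2494 = 4294
Σ Rᵢ = 0 + 4 + 6 = 10
N̂ = 4294 / 10 ≈ 429.4 → 429

N ≈ 429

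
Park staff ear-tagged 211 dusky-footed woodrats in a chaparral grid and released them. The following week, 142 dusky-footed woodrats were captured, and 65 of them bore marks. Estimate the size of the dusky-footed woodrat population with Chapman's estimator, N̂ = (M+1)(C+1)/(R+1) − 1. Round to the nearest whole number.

N ≈ 458

N̂ = (211+1)(142+1)/(65+1) − 1 = 212·143/66 − 1
= 30316/66 − 1 ≈ 459.3 − 1 ≈ 458.3 → 458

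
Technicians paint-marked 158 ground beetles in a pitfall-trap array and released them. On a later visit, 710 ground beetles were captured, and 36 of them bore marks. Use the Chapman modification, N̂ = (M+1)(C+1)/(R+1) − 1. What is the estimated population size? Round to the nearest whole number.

N̂ = (158+1)(710+1)/(36+1) − 1 = 159·711/37 − 1
= 113049/37 − 1 ≈ 3055.4 − 1 ≈ 3054.4 → 3054

N ≈ 3054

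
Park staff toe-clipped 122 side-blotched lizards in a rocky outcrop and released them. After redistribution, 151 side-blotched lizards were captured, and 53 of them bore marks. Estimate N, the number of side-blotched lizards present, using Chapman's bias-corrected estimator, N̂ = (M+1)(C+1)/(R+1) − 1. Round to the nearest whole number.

N ≈ 345

N̂ = (122+1)(151+1)/(53+1) − 1 = 123·152/54 − 1
= 18696/54 − 1 ≈ 346.2 − 1 ≈ 345.2 → 345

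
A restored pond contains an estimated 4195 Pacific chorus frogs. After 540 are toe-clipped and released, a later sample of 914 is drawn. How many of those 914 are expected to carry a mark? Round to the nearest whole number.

The marked fraction of the population is 540/4195, so in a sample of 914 expect C·(M/N) marked.
E[R] = 540 × 914 / 4195 = 493560 / 4195 ≈ 117.7 → 118

expected recaptures ≈ 118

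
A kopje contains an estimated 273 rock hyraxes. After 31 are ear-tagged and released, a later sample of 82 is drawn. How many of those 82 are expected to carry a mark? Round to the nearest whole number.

expected recaptures ≈ 9

The marked fraction of the population is 31/273, so in a sample of 82 expect C·(M/N) marked.
E[R] = 31 × 82 / 273 = 2542 / 273 ≈ 9.3 → 9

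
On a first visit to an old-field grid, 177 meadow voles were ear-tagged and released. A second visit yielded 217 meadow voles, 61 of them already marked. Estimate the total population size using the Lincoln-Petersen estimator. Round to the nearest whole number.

N ≈ 630

The marked fraction in the recapture sample should equal the marked fraction in the population: 61/217 = 177/N.
N = (177 × 217) / 61 = 38409 / 61 ≈ 629.7 → 630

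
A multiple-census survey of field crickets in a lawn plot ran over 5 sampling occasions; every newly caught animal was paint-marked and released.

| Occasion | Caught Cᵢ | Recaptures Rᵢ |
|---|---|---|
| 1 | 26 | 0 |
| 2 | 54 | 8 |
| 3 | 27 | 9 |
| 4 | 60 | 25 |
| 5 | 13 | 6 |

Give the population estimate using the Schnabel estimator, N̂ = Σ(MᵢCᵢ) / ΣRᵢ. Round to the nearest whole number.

N ≈ 216

Marked at large before each occasion: Mᵢ = Σⱼ<ᵢ (Cⱼ − Rⱼ) → M1=0, M2=26, M3=72, M4=90, M5=125
Σ MᵢCᵢ = 0·26 + 26·54 + 72·27 + 90·60 + 125·13 = 0 + 1404 + 1944 + 5400 + 1625 = 10373
Σ Rᵢ = 0 + 8 + 9 + 25 + 6 = 48
N̂ = 10373 / 48 ≈ 216.1 → 216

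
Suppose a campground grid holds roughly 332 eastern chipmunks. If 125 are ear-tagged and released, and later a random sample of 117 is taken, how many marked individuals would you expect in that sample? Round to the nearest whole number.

expected recaptures ≈ 44

The marked fraction of the population is 125/332, so in a sample of 117 expect C·(M/N) marked.
E[R] = 125 × 117 / 332 = 14625 / 332 ≈ 44.1 → 44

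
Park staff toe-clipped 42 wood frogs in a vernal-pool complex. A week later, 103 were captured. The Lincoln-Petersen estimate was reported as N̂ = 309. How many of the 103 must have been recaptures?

From N = M·C/R: R = M·C / N = 42·103 / 309 = 4326 / 309 = 14.

R = 14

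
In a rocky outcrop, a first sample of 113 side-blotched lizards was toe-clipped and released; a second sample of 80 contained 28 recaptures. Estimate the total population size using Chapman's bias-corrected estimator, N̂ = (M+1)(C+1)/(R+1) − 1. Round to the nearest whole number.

N ≈ 317

N̂ = (113+1)(80+1)/(28+1) − 1 = 114·81/29 − 1
= 9234/29 − 1 ≈ 318.4 − 1 ≈ 317.4 → 317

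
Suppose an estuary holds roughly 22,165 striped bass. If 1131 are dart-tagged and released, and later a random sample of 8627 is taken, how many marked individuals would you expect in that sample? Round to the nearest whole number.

Expected recaptures E[R] = M·C / N.
E[R] = 1131 × 8627 / 22165 = 9757137 / 22165 ≈ 440.2 → 440

expected recaptures ≈ 440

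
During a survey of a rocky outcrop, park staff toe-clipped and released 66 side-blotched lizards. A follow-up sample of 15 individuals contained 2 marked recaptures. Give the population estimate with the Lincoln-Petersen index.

N = 495

N = (66 × 15) / 2 = 990 / 2 = 495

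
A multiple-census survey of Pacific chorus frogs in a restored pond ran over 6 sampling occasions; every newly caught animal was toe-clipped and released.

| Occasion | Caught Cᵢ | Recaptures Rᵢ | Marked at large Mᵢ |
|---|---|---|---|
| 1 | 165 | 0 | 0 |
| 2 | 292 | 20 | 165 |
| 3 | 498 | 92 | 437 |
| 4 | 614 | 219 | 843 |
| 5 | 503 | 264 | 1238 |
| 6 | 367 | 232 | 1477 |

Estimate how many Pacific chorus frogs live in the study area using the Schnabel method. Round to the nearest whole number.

N ≈ 2356

Σ MᵢCᵢ = 0·165 + 165·292 + 437·498 + 843·614 + 1238·503 + 1477·367 = 0 + 48180 + 217626 + 517602 + 622714 + 542059 = 1948181
Σ Rᵢ = 0 + 20 + 92 + 219 + 264 + 232 = 827
N̂ = 1948181 / 827 ≈ 2355.7 → 2356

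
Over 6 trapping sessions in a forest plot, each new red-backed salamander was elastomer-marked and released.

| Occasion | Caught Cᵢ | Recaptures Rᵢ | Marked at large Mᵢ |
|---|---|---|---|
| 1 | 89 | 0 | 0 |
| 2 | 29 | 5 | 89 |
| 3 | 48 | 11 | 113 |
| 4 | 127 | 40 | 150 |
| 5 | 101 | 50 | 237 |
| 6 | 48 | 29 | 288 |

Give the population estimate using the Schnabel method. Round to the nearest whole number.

Σ MᵢCᵢ = 0·89 + 89·29 + 113·48 + 150·127 + 237·101 + 288·48 = 0 + 2581 + 5424 + 19050 + 23937 + 13824 = 64816
Σ Rᵢ = 0 + 5 + 11 + 40 + 50 + 29 = 135
N̂ = 64816 / 135 ≈ 480.1 → 480

N ≈ 480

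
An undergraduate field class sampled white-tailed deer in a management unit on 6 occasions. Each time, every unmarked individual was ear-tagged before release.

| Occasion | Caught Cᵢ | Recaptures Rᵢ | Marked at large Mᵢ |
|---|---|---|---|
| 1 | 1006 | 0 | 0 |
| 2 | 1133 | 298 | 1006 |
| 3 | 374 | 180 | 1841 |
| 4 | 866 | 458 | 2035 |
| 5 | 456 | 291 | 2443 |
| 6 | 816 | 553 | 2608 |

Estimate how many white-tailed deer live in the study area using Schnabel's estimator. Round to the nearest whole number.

N ≈ 3839

Σ MᵢCᵢ = 0·1006 + 1006·1133 + 1841·374 + 2035·866 + 2443·456 + 2608·816 = 0 + 1139798 + 688534 + 1762310 + 1114008 + 2128128 = 6832778
Σ Rᵢ = 0 + 298 + 180 + 458 + 291 + 553 = 1780
N̂ = 6832778 / 1780 ≈ 3838.6 → 3839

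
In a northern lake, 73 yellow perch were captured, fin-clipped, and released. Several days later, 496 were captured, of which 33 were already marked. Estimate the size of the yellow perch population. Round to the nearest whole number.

The marked fraction in the recapture sample should equal the marked fraction in the population: 33/496 = 73/N.
N = (73 × 496) / 33 = 36208 / 33 ≈ 1097.2 → 1097

N ≈ 1097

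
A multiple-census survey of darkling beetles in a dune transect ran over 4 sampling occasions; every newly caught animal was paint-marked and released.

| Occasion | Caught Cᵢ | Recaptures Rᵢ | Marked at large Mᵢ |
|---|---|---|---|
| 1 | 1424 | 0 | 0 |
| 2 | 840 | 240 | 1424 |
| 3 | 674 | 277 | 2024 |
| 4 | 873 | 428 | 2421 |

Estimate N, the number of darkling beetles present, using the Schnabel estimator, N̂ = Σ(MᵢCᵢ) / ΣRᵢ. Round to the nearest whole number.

Σ MᵢCᵢ = 0·1424 + 1424·840 + 2024·674 + 2421·873 = 0 + 1196160 + 1364176 + 2113533 = 4673869
Σ Rᵢ = 0 + 240 + 277 + 428 = 945
N̂ = 4673869 / 945 ≈ 4945.9 → 4946

N ≈ 4946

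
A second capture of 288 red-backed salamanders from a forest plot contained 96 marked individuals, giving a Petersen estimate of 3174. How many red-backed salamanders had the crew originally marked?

From N = M·C/R: M = N·R / C = 3174·96 / 288 = 304704 / 288 = 1058.

M = 1058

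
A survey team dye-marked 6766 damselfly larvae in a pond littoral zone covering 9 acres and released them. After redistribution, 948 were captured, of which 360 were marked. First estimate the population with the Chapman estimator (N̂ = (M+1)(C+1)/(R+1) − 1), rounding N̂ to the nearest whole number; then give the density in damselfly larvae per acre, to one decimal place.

N̂ = 6767·949/361 − 1 = 6421883/361 − 1 ≈ 17788.1 → 17788
Density = N̂ / area = 17788 / 9 ≈ 1976.44 → 1976.4 per acre

density ≈ 1976.4 damselfly larvae per acre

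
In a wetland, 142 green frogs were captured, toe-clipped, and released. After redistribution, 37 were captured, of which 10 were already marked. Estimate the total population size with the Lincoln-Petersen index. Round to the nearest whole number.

N ≈ 525

N = (142 × 37) / 10 = 5254 / 10 ≈ 525.4 → 525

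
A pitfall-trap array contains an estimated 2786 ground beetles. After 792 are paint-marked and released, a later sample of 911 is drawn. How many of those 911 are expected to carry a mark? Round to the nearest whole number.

expected recaptures ≈ 259

The marked fraction of the population is 792/2786, so in a sample of 911 expect C·(M/N) marked.
E[R] = 792 × 911 / 2786 = 721512 / 2786 ≈ 259.0 → 259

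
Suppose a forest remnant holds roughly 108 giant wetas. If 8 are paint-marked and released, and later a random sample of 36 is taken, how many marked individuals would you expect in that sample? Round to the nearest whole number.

Expected recaptures E[R] = M·C / N.
E[R] = 8 × 36 / 108 = 288 / 108 ≈ 2.7 → 3

expected recaptures ≈ 3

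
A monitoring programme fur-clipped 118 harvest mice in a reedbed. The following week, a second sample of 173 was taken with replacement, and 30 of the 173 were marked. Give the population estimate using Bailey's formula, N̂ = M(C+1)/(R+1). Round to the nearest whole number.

N̂ = 118·(173+1)/(30+1) = 118·174/31 = 20532/31 ≈ 662.3 → 662

N ≈ 662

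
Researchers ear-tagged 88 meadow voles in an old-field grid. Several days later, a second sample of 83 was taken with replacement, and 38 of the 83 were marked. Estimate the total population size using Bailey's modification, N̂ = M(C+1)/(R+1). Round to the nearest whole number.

N ≈ 190

N̂ = 88·(83+1)/(38+1) = 88·84/39 = 7392/39 ≈ 189.5 → 190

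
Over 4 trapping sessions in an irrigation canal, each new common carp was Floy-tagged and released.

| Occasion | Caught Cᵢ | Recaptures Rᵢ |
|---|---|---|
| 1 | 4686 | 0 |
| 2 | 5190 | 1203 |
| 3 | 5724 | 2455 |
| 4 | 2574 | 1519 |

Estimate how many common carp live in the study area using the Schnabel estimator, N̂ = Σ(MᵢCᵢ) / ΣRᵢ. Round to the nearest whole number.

Marked at large before each occasion: Mᵢ = Σⱼ<ᵢ (Cⱼ − Rⱼ) → M1=0, M2=4686, M3=8673, M4=11942
Σ MᵢCᵢ = 0·4686 + 4686·5190 + 8673·5724 + 11942·2574 = 0 + 24320340 + 49644252 + 30738708 = 104703300
Σ Rᵢ = 0 + 1203 + 2455 + 1519 = 5177
N̂ = 104703300 / 5177 ≈ 20224.7 → 20225

N ≈ 20,225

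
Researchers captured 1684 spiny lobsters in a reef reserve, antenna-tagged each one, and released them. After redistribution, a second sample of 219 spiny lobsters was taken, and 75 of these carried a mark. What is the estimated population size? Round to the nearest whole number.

N ≈ 4917

Lincoln-Petersen assumes M/N = R/C, so N = M·C / R.
N = (1684 × 219) / 75 = 368796 / 75 ≈ 4917.3 → 4917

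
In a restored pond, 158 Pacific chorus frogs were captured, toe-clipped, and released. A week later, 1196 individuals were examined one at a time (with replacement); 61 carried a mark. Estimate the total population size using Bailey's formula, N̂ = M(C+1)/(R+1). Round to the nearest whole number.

N ≈ 3050

N̂ = 158·(1196+1)/(61+1) = 158·1197/62 = 189126/62 ≈ 3050.4 → 3050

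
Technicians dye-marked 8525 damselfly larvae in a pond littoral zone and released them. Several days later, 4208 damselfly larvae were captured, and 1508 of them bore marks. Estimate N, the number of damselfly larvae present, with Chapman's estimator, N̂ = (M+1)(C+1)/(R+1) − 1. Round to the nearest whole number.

N̂ = (8525+1)(4208+1)/(1508+1) − 1 = 8526·4209/1509 − 1
= 35885934/1509 − 1 ≈ 23781.3 − 1 ≈ 23780.3 → 23780

N ≈ 23,780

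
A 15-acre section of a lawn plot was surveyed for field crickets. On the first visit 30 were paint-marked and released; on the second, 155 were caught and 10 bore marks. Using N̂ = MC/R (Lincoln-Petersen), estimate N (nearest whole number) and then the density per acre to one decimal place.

density ≈ 31.0 field crickets per acre

N̂ = 30·155/10 = 4650/10 = 465
Density = N̂ / area = 465 / 15 = 31.0 per acre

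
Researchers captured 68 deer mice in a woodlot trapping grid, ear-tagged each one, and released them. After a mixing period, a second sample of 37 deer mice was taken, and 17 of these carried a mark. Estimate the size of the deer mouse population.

N = 148

N = (68 × 37) / 17 = 2516 / 17 = 148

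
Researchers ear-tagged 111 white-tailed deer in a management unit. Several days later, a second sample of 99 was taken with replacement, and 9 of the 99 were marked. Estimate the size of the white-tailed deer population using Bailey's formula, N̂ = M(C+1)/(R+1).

N̂ = 111·(99+1)/(9+1) = 111·100/10 = 11100/10 = 1110

N = 1110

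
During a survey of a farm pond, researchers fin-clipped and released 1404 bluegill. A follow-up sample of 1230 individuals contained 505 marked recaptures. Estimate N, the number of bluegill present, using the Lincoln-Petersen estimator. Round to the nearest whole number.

N ≈ 3420

Lincoln-Petersen assumes M/N = R/C, so N = M·C / R.
N = (1404 × 1230) / 505 = 1726920 / 505 ≈ 3419.6 → 3420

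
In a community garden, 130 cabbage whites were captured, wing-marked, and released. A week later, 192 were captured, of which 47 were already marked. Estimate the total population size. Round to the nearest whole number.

N ≈ 531

N = (130 × 192) / 47 = 24960 / 47 ≈ 531.1 → 531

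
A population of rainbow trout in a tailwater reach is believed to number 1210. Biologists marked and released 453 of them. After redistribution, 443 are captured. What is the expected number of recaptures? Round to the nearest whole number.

expected recaptures ≈ 166

The marked fraction of the population is 453/1210, so in a sample of 443 expect C·(M/N) marked.
E[R] = 453 × 443 / 1210 = 200679 / 1210 ≈ 165.9 → 166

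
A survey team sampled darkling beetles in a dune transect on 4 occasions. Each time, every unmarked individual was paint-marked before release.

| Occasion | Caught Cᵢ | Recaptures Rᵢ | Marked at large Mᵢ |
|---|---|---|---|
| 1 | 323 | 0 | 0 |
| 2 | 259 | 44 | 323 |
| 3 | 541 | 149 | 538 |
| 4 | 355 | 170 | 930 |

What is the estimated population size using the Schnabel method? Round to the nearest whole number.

N ≈ 1942

Σ MᵢCᵢ = 0·323 + 323·259 + 538·541 + 930·355 = 0 + 83657 + 291058 + 330150 = 704865
Σ Rᵢ = 0 + 44 + 149 + 170 = 363
N̂ = 704865 / 363 ≈ 1941.8 → 1942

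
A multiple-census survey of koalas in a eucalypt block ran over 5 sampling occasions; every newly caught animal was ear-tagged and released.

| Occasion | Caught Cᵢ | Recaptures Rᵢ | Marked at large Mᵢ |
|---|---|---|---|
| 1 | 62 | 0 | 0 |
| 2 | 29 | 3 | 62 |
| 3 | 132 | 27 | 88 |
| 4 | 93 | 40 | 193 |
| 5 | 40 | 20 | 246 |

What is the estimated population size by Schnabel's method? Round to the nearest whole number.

Σ MᵢCᵢ = 0·62 + 62·29 + 88·132 + 193·93 + 246·40 = 0 + 1798 + 11616 + 17949 + 9840 = 41203
Σ Rᵢ = 0 + 3 + 27 + 40 + 20 = 90
N̂ = 41203 / 90 ≈ 457.8 → 458

N ≈ 458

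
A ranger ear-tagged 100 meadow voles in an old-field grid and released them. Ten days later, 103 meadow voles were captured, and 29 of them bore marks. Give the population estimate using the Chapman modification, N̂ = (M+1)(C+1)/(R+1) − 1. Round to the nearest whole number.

N̂ = (100+1)(103+1)/(29+1) − 1 = 101·104/30 − 1
= 10504/30 − 1 ≈ 350.1 − 1 ≈ 349.1 → 349

N ≈ 349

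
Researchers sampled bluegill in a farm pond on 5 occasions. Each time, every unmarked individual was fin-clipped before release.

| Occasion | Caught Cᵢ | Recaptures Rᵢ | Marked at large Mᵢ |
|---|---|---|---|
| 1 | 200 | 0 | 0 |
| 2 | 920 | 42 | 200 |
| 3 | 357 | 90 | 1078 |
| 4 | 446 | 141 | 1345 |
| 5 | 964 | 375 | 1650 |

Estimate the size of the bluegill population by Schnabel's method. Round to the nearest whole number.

Σ MᵢCᵢ = 0·200 + 200·920 + 1078·357 + 1345·446 + 1650·964 = 0 + 184000 + 384846 + 599870 + 1590600 = 2759316
Σ Rᵢ = 0 + 42 + 90 + 141 + 375 = 648
N̂ = 2759316 / 648 ≈ 4258.2 → 4258

N ≈ 4258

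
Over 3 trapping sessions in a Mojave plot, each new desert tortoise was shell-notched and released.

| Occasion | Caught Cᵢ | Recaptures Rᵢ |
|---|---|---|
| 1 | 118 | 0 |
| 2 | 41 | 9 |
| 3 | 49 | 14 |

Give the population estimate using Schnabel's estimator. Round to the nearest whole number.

Marked at large before each occasion: Mᵢ = Σⱼ<ᵢ (Cⱼ − Rⱼ) → M1=0, M2=118, M3=150
Σ MᵢCᵢ = 0·118 + 118·41 + 150·49 = 0 + 4838 + 7350 = 12188
Σ Rᵢ = 0 + 9 + 14 = 23
N̂ = 12188 / 23 ≈ 529.9 → 530

N ≈ 530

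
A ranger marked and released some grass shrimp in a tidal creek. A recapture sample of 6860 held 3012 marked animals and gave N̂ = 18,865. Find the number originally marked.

From N = M·C/R: M = N·R / C = 18865·3012 / 6860 = 56821380 / 6860 = 8283.

M = 8283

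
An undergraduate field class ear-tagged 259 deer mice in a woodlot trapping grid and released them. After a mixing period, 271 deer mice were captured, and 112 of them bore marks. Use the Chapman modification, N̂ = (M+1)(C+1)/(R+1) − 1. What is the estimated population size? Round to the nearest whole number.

N ≈ 625

N̂ = (259+1)(271+1)/(112+1) − 1 = 260·272/113 − 1
= 70720/113 − 1 ≈ 625.8 − 1 ≈ 624.8 → 625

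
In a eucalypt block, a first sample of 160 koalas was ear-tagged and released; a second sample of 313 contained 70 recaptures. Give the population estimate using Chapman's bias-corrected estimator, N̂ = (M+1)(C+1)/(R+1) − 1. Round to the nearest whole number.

N ≈ 711

N̂ = (160+1)(313+1)/(70+1) − 1 = 161·314/71 − 1
= 50554/71 − 1 ≈ 712.0 − 1 ≈ 711.0 → 711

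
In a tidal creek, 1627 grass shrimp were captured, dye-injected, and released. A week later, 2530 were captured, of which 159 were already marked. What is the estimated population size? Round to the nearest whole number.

N = (1627 × 2530) / 159 = 4116310 / 159 ≈ 25888.7 → 25889

N ≈ 25,889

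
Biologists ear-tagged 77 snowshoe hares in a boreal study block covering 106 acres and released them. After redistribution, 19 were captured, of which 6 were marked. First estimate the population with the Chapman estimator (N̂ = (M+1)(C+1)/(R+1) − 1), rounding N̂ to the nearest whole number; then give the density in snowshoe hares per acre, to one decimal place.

N̂ = 78·20/7 − 1 = 1560/7 − 1 ≈ 221.9 → 222
Density = N̂ / area = 222 / 106 ≈ 2.09 → 2.1 per acre

density ≈ 2.1 snowshoe hares per acre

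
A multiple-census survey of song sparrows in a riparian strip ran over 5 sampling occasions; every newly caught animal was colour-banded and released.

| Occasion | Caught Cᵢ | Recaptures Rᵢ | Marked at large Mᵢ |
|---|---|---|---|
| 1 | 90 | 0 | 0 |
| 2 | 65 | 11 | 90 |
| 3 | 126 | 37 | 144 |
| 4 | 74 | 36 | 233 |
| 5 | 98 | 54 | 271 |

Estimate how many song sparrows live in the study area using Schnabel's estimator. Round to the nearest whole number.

Σ MᵢCᵢ = 0·90 + 90·65 + 144·126 + 233·74 + 271·98 = 0 + 5850 + 18144 + 17242 + 26558 = 67794
Σ Rᵢ = 0 + 11 + 37 + 36 + 54 = 138
N̂ = 67794 / 138 ≈ 491.3 → 491

N ≈ 491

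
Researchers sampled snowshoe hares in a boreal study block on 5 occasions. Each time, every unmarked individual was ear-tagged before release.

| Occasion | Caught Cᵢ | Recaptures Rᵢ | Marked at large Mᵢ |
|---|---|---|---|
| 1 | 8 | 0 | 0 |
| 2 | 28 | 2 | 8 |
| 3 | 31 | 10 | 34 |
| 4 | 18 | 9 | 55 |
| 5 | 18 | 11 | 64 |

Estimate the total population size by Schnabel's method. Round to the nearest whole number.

N ≈ 107

Σ MᵢCᵢ = 0·8 + 8·28 + 34·31 + 55·18 + 64·18 = 0 + 224 + 1054 + 990 + 1152 = 3420
Σ Rᵢ = 0 + 2 + 10 + 9 + 11 = 32
N̂ = 3420 / 32 ≈ 106.9 → 107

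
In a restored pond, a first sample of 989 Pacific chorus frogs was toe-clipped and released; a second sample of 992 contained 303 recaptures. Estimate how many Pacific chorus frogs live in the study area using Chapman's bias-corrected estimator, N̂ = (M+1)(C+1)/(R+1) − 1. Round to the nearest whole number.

N ≈ 3233

N̂ = (989+1)(992+1)/(303+1) − 1 = 990·993/304 − 1
= 983070/304 − 1 ≈ 3233.8 − 1 ≈ 3232.8 → 3233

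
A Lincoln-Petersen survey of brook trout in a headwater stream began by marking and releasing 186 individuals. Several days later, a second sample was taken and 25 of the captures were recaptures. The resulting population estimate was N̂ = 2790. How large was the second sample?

From N = M·C/R: C = N·R / M = 2790·25 / 186 = 69750 / 186 = 375.

C = 375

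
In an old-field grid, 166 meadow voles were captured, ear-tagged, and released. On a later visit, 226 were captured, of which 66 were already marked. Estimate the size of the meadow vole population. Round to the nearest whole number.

If marked individuals mix randomly, R/C ≈ M/N, giving N ≈ M·C/R.
N = (166 × 226) / 66 = 37516 / 66 ≈ 568.4 → 568

N ≈ 568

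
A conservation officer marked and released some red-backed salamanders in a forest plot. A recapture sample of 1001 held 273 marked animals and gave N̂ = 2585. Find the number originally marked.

From N = M·C/R: M = N·R / C = 2585·273 / 1001 = 705705 / 1001 = 705.

M = 705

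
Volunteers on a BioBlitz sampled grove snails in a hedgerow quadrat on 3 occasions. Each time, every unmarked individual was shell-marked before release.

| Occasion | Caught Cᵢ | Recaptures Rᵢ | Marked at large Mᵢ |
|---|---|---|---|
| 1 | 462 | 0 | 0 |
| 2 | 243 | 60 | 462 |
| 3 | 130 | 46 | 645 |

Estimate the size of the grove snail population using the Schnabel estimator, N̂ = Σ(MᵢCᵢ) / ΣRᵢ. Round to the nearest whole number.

Σ MᵢCᵢ = 0·462 + 462·243 + 645·130 = 0 + 112266 + 83850 = 196116
Σ Rᵢ = 0 + 60 + 46 = 106
N̂ = 196116 / 106 ≈ 1850.2 → 1850

N ≈ 1850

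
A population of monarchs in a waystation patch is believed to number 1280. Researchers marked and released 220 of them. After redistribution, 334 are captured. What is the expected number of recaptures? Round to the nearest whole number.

The marked fraction of the population is 220/1280, so in a sample of 334 expect C·(M/N) marked.
E[R] = 220 × 334 / 1280 = 73480 / 1280 ≈ 57.4 → 57

expected recaptures ≈ 57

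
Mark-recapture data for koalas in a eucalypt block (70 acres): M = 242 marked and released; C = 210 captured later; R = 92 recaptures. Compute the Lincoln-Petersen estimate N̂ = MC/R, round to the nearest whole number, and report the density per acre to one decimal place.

density ≈ 7.9 koalas per acre

N̂ = 242·210/92 = 50820/92 ≈ 552.4 → 552
Density = N̂ / area = 552 / 70 ≈ 7.89 → 7.9 per acre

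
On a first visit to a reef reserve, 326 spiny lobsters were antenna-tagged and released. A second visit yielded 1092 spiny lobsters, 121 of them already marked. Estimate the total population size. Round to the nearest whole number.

N ≈ 2942

N = (326 × 1092) / 121 = 355992 / 121 ≈ 2942.1 → 2942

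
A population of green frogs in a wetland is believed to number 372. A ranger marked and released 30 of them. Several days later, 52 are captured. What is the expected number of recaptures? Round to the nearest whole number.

expected recaptures ≈ 4

Expected recaptures E[R] = M·C / N.
E[R] = 30 × 52 / 372 = 1560 / 372 ≈ 4.2 → 4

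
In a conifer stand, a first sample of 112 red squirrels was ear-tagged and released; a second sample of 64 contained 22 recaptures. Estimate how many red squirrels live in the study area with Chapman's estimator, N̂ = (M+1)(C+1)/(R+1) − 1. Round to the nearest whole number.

N̂ = (112+1)(64+1)/(22+1) − 1 = 113·65/23 − 1
= 7345/23 − 1 ≈ 319.3 − 1 ≈ 318.3 → 318

N ≈ 318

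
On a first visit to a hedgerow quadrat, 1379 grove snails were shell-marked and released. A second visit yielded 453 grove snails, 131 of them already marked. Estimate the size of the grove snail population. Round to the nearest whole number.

N ≈ 4769

If marked individuals mix randomly, R/C ≈ M/N, giving N ≈ M·C/R.
N = (1379 × 453) / 131 = 624687 / 131 ≈ 4768.6 → 4769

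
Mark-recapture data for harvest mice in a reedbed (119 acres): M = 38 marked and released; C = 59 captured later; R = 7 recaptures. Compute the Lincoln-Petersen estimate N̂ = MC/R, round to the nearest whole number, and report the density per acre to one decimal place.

density ≈ 2.7 harvest mice per acre

N̂ = 38·59/7 = 2242/7 ≈ 320.3 → 320
Density = N̂ / area = 320 / 119 ≈ 2.69 → 2.7 per acre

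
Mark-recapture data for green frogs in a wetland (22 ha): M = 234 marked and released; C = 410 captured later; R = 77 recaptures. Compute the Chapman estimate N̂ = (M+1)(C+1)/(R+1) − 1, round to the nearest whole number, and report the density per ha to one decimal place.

N̂ = 235·411/78 − 1 = 96585/78 − 1 ≈ 1237.3 → 1237
Density = N̂ / area = 1237 / 22 ≈ 56.23 → 56.2 per ha

density ≈ 56.2 green frogs per ha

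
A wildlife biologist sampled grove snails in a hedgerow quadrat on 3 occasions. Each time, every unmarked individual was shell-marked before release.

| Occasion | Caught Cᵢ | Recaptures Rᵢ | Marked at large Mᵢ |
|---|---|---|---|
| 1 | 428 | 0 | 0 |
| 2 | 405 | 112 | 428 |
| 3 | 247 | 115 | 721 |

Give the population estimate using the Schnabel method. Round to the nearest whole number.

N ≈ 1548

Σ MᵢCᵢ = 0·428 + 428·405 + 721·247 = 0 + 173340 + 178087 = 351427
Σ Rᵢ = 0 + 112 + 115 = 227
N̂ = 351427 / 227 ≈ 1548.1 → 1548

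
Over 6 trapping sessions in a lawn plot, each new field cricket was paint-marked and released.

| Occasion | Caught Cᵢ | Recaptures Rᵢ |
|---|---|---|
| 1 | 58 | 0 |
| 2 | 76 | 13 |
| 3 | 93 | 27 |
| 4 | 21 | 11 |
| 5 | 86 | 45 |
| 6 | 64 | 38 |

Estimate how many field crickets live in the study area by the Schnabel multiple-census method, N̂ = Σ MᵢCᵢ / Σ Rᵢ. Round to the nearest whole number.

Marked at large before each occasion: Mᵢ = Σⱼ<ᵢ (Cⱼ − Rⱼ) → M1=0, M2=58, M3=121, M4=187, M5=197, M6=238
Σ MᵢCᵢ = 0·58 + 58·76 + 121·93 + 187·21 + 197·86 + 238·64 = 0 + 4408 + 11253 + 3927 + 16942 + 15232 = 51762
Σ Rᵢ = 0 + 13 + 27 + 11 + 45 + 38 = 134
N̂ = 51762 / 134 ≈ 386.3 → 386

N ≈ 386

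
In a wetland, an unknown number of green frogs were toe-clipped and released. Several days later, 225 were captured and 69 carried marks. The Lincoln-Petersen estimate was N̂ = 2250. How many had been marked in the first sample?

From N = M·C/R: M = N·R / C = 2250·69 / 225 = 155250 / 225 = 690.

M = 690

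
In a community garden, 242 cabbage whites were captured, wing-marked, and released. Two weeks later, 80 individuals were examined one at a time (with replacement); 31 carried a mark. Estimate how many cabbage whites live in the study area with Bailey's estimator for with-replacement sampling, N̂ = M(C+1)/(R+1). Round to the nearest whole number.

N ≈ 613

N̂ = 242·(80+1)/(31+1) = 242·81/32 = 19602/32 ≈ 612.6 → 613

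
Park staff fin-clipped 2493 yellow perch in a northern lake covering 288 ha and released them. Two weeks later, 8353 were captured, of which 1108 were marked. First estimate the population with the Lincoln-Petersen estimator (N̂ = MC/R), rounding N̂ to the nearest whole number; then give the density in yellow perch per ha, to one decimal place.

N̂ = 2493·8353/1108 = 20824029/1108 ≈ 18794.2 → 18794
Density = N̂ / area = 18794 / 288 ≈ 65.26 → 65.3 per ha

density ≈ 65.3 yellow perch per ha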